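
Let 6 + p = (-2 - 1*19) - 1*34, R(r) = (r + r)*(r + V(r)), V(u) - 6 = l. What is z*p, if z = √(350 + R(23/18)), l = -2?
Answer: -61*√117770/18 ≈ -1163.0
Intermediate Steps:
V(u) = 4 (V(u) = 6 - 2 = 4)
R(r) = 2*r*(4 + r) (R(r) = (r + r)*(r + 4) = (2*r)*(4 + r) = 2*r*(4 + r))
z = √117770/18 (z = √(350 + 2*(23/18)*(4 + 23/18)) = √(350 + 2*(23/18)*(95/18)) = √(350 + 2185/162) = √(58885/162) = √117770/18 ≈ 19.065)
p = -61 (p = -6 + ((-2 - 1*19) - 1*34) = -6 + ((-2 - 19) - 34) = -6 + (-21 - 34) = -6 - 55 = -61)
z*p = (√117770/18)*(-61) = -61*√117770/18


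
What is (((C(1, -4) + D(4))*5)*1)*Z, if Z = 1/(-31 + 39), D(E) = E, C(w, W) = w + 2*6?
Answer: 85/8 ≈ 10.625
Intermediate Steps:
C(w, W) = 12 + w (C(w, W) = w + 12 = 12 + w)
Z = 1/8 ≈ 0.12500
(((C(1, -4) + D(4))*5)*1)*Z = ((((12 + 1) + 4)*5)*1)*(1/8) = (((13 + 4)*5)*1)*(1/8) = ((17*5)*1)*(1/8) = (85*1)*(1/8) = 85*(1/8) = 85/8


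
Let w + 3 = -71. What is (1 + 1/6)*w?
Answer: -259/3 ≈ -86.333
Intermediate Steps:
w = -74 (w = -3 - 71 = -74)
(1 + 1/6)*w = (1 + 1/6)*(-74) = (7/6)*(-74) = -259/3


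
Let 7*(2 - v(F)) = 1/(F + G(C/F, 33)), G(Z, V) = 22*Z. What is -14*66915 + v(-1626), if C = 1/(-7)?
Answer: -8668804351627/9253555 ≈ -9.3681e+5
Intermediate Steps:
C = -1/7 ≈ -0.14286
v(F) = 2 - 1/(7*(F - 22/(7*F))) (v(F) = 2 - 1/(7*(F + 22*(-1/(7*F)))) = 2 - 1/(7*(F - 22/(7*F))))
-14*66915 + v(-1626) = -14*66915 + (-44 - 1626*(-1 + 14*(-1626)))/(-22 + 7*(-1626)**2) = -936810 + (-44 - 1626*(-1 - 22764))/(-22 + 7*2643876) = -936810 + (-44 - 1626*(-22765))/(-22 + 18507132) = -936810 + (-44 + 37015890)/18507110 = -936810 + (1/18507110)*37015846 = -936810 + 18507923/9253555 = -8668804351627/9253555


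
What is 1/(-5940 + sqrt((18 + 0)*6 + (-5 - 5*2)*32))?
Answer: -495/2940331 - I*sqrt(93)/17641986 ≈ -0.00016835 - 5.4663e-7*I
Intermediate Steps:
1/(-5940 + sqrt((18 + 0)*6 + (-5 - 5*2)*32)) = 1/(-5940 + sqrt(18*6 + (-5 - 10)*32)) = 1/(-5940 + sqrt(108 - 15*32)) = 1/(-5940 + sqrt(108 - 480)) = 1/(-5940 + sqrt(-372)) = 1/(-5940 + 2*I*sqrt(93))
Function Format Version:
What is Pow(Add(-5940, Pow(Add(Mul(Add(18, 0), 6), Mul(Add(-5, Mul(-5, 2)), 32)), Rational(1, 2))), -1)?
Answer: Add(Rational(-495, 2940331), Mul(Rational(-1, 17641986), I, Pow(93, Rational(1, 2)))) ≈ Add(-0.00016835, Mul(-5.4663e-7, I))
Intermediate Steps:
Pow(Add(-5940, Pow(Add(Mul(Add(18, 0), 6), Mul(Add(-5, Mul(-5, 2)), 32)), Rational(1, 2))), -1) = Pow(Add(-5940, Pow(Add(Mul(18, 6), Mul(Add(-5, -10), 32)), Rational(1, 2))), -1) = Pow(Add(-5940, Pow(Add(108, Mul(-15, 32)), Rational(1, 2))), -1) = Pow(Add(-5940, Pow(Add(108, -480), Rational(1, 2))), -1) = Pow(Add(-5940, Pow(-372, Rational(1, 2))), -1) = Pow(Add(-5940, Mul(2, I, Pow(93, Rational(1, 2)))), -1)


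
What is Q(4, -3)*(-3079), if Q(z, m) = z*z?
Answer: -49264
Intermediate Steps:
Q(z, m) = z**2
Q(4, -3)*(-3079) = 4**2*(-3079) = 16*(-3079) = -49264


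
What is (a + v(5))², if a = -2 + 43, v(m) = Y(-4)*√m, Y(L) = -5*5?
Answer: 4806 - 2050*√5 ≈ 222.06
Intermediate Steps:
Y(L) = -25
v(m) = -25*√m
a = 41
(a + v(5))² = (41 - 25*√5)²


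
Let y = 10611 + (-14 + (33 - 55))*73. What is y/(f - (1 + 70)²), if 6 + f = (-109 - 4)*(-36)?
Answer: -7983/979 ≈ -8.1542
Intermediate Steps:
f = 4062 (f = -6 + (-109 - 4)*(-36) = -6 - 113*(-36) = -6 + 4068 = 4062)
y = 7983 (y = 10611 + (-14 - 22)*73 = 10611 - 36*73 = 10611 - 2628 = 7983)
y/(f - (1 + 70)²) = 7983/(4062 - (1 + 70)²) = 7983/(4062 - 1*71²) = 7983/(4062 - 1*5041) = 7983/(4062 - 5041) = 7983/(-979) = 7983*(-1/979) = -7983/979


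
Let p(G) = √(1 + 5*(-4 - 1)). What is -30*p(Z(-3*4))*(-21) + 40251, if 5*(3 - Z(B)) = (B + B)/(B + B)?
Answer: 40251 + 1260*I*√6 ≈ 40251.0 + 3086.4*I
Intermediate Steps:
Z(B) = 14/5 (Z(B) = 3 - (B + B)/(5*(B + B)) = 3 - 2*B/(5*(2*B)) = 3 - 2*B*1/(2*B)/5 = 3 - ⅕*1 = 3 - ⅕ = 14/5)
p(G) = 2*I*√6 (p(G) = √(1 + 5*(-5)) = √(1 - 25) = √(-24) = 2*I*√6)
-30*p(Z(-3*4))*(-21) + 40251 = -60*I*√6*(-21) + 40251 = 1260*I*√6 + 40251 = 40251 + 1260*I*√6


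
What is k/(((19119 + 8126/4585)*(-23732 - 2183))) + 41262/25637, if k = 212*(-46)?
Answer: 18749149145914994/11649121687967111 ≈ 1.6095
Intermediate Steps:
k = -9752
k/(((19119 + 8126/4585)*(-23732 - 2183))) + 41262/25637 = -9752*1/((-23732 - 2183)*(19119 + 8126/4585)) + 41262/25637 = -9752*(-1/(25915*(19119 + 8126*(1/4585)))) + 41262*(1/25637) = -9752*(-1/(25915*(19119 + 8126/4585))) + 41262/25637 = -9752/((87668741/4585)*(-25915)) + 41262/25637 = -9752/(-454387084603/917) + 41262/25637 = -9752*(-917/454387084603) + 41262/25637 = 8942584/454387084603 + 41262/25637 = 18749149145914994/11649121687967111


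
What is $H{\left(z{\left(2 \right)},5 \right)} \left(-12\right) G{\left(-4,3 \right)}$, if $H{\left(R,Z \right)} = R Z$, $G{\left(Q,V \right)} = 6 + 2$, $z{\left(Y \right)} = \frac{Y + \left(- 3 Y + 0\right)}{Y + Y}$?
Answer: $480$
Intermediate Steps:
$z{\left(Y \right)} = -1$ ($z{\left(Y \right)} = \frac{Y - 3 Y}{2 Y} = - 2 Y \frac{1}{2 Y} = -1$)
$G{\left(Q,V \right)} = 8$
$H{\left(z{\left(2 \right)},5 \right)} \left(-12\right) G{\left(-4,3 \right)} = \left(-1\right) 5 \left(-12\right) 8 = \left(-5\right) \left(-12\right) 8 = 60 \cdot 8 = 480$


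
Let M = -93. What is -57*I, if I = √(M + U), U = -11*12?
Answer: -855*I ≈ -855.0*I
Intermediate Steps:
U = -132
I = 15*I (I = √(-93 - 132) = √(-225) = 15*I ≈ 15.0*I)
-57*I = -855*I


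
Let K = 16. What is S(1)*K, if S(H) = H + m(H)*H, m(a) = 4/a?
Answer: 80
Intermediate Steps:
S(H) = 4 + H (S(H) = H + (4/H)*H = H + 4 = 4 + H)
S(1)*K = (4 + 1)*16 = 5*16 = 80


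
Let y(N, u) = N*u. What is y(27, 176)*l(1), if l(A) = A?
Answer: 4752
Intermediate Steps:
y(27, 176)*l(1) = (27*176)*1 = 4752*1 = 4752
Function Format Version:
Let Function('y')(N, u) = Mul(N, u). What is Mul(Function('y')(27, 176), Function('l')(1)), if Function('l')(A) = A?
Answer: 4752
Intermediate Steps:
Mul(Function('y')(27, 176), Function('l')(1)) = Mul(Mul(27, 176), 1) = Mul(4752, 1) = 4752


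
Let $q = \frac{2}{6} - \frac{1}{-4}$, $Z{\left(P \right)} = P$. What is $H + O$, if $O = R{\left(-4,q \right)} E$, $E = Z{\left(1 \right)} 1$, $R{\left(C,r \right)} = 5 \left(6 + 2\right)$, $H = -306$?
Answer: $-266$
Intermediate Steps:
$q = \frac{7}{12}$ ($q = 2 \cdot \frac{1}{6} - - \frac{1}{4} = \frac{1}{3} + \frac{1}{4} = \frac{7}{12} \approx 0.58333$)
$R{\left(C,r \right)} = 40$ ($R{\left(C,r \right)} = 5 \cdot 8 = 40$)
$E = 1$ ($E = 1 \cdot 1 = 1$)
$O = 40$ ($O = 40 \cdot 1 = 40$)
$H + O = -306 + 40 = -266$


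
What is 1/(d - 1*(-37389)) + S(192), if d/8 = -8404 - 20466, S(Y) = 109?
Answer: 21099238/193571 ≈ 109.00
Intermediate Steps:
d = -230960 (d = 8*(-8404 - 20466) = 8*(-28870) = -230960)
1/(d - 1*(-37389)) + S(192) = 1/(-230960 - 1*(-37389)) + 109 = 1/(-230960 + 37389) + 109 = 1/(-193571) + 109 = -1/193571 + 109 = 21099238/193571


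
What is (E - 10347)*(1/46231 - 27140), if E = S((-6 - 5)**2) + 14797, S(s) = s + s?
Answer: -5887096218588/46231 ≈ -1.2734e+8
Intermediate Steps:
S(s) = 2*s
E = 15039 (E = 2*(-6 - 5)**2 + 14797 = 2*(-11)**2 + 14797 = 2*121 + 14797 = 242 + 14797 = 15039)
(E - 10347)*(1/46231 - 27140) = (15039 - 10347)*(1/46231 - 27140) = 4692*(1/46231 - 27140) = 4692*(-1254709339/46231) = -5887096218588/46231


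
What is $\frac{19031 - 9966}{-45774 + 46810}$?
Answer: $\frac{35}{4} \approx 8.75$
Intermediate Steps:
$\frac{19031 - 9966}{-45774 + 46810} = \frac{9065}{1036} = 9065 \cdot \frac{1}{1036} = \frac{35}{4}$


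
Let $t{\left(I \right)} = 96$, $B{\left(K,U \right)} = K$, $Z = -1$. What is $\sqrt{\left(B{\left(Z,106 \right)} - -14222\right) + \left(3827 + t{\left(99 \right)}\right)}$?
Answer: $36 \sqrt{14} \approx 134.7$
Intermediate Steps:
$\sqrt{\left(B{\left(Z,106 \right)} - -14222\right) + \left(3827 + t{\left(99 \right)}\right)} = \sqrt{\left(-1 - -14222\right) + \left(3827 + 96\right)} = \sqrt{\left(-1 + 14222\right) + 3923} = \sqrt{14221 + 3923} = \sqrt{18144} = 36 \sqrt{14}$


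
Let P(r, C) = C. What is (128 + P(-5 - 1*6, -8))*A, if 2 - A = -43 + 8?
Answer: 4440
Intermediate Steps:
A = 37 (A = 2 - (-43 + 8) = 2 - 1*(-35) = 2 + 35 = 37)
(128 + P(-5 - 1*6, -8))*A = (128 - 8)*37 = 120*37 = 4440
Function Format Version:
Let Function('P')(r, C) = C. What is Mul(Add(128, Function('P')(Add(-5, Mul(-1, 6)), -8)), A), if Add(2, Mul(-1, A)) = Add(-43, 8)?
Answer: 4440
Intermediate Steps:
A = 37 (A = Add(2, Mul(-1, Add(-43, 8))) = Add(2, Mul(-1, -35)) = Add(2, 35) = 37)
Mul(Add(128, Function('P')(Add(-5, Mul(-1, 6)), -8)), A) = Mul(Add(128, -8), 37) = Mul(120, 37) = 4440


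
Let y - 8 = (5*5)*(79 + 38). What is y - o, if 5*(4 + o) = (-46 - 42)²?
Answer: 6941/5 ≈ 1388.2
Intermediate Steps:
y = 2933 (y = 8 + (5*5)*(79 + 38) = 8 + 25*117 = 8 + 2925 = 2933)
o = 7724/5 (o = -4 + (-46 - 42)²/5 = -4 + (⅕)*(-88)² = -4 + (⅕)*7744 = -4 + 7744/5 = 7724/5 ≈ 1544.8)
y - o = 2933 - 1*7724/5 = 2933 - 7724/5 = 6941/5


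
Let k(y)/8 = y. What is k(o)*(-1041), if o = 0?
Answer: 0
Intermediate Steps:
k(y) = 8*y
k(o)*(-1041) = (8*0)*(-1041) = 0*(-1041) = 0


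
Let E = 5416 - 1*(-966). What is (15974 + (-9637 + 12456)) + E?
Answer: 25175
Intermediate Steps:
E = 6382 (E = 5416 + 966 = 6382)
(15974 + (-9637 + 12456)) + E = (15974 + (-9637 + 12456)) + 6382 = (15974 + 2819) + 6382 = 18793 + 6382 = 25175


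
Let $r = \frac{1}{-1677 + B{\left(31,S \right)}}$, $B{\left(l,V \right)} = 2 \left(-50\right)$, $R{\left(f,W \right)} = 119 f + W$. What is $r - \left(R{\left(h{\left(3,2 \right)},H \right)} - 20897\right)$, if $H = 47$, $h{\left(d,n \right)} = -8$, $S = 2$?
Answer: $\frac{38742153}{1777} \approx 21802.0$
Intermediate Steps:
$R{\left(f,W \right)} = W + 119 f$
$B{\left(l,V \right)} = -100$
$r = - \frac{1}{1777}$ ($r = \frac{1}{-1677 - 100} = \frac{1}{-1777} = - \frac{1}{1777} \approx -0.00056275$)
$r - \left(R{\left(h{\left(3,2 \right)},H \right)} - 20897\right) = - \frac{1}{1777} - \left(\left(47 + 119 \left(-8\right)\right) - 20897\right) = - \frac{1}{1777} - \left(\left(47 - 952\right) - 20897\right) = - \frac{1}{1777} - \left(-905 - 20897\right) = - \frac{1}{1777} - -21802 = - \frac{1}{1777} + 21802 = \frac{38742153}{1777}$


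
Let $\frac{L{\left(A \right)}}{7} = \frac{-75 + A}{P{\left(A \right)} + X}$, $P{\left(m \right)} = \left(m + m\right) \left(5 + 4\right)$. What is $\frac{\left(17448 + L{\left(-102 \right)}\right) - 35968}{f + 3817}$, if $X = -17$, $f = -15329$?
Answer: $\frac{34316321}{21331736} \approx 1.6087$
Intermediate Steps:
$P{\left(m \right)} = 18 m$ ($P{\left(m \right)} = 2 m 9 = 18 m$)
$L{\left(A \right)} = \frac{7 \left(-75 + A\right)}{-17 + 18 A}$ ($L{\left(A \right)} = 7 \frac{-75 + A}{18 A - 17} = 7 \frac{-75 + A}{-17 + 18 A} = \frac{7 \left(-75 + A\right)}{-17 + 18 A}$)
$\frac{\left(17448 + L{\left(-102 \right)}\right) - 35968}{f + 3817} = \frac{\left(17448 + \frac{7 \left(-75 - 102\right)}{-17 + 18 \left(-102\right)}\right) - 35968}{-15329 + 3817} = \frac{\left(17448 + 7 \frac{1}{-17 - 1836} \left(-177\right)\right) - 35968}{-11512} = \left(\left(17448 + 7 \frac{1}{-1853} \left(-177\right)\right) - 35968\right) \left(- \frac{1}{11512}\right) = \left(\left(17448 + 7 \left(- \frac{1}{1853}\right) \left(-177\right)\right) - 35968\right) \left(- \frac{1}{11512}\right) = \left(\left(17448 + \frac{1239}{1853}\right) - 35968\right) \left(- \frac{1}{11512}\right) = \left(\frac{32332383}{1853} - 35968\right) \left(- \frac{1}{11512}\right) = \left(- \frac{34316321}{1853}\right) \left(- \frac{1}{11512}\right) = \frac{34316321}{21331736}$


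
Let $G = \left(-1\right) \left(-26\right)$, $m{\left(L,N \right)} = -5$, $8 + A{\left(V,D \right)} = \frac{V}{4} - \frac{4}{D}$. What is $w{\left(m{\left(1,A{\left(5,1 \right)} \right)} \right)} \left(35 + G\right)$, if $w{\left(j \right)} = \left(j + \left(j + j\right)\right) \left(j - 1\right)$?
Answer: $5490$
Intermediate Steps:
$A{\left(V,D \right)} = -8 - \frac{4}{D} + \frac{V}{4}$ ($A{\left(V,D \right)} = -8 + \left(\frac{V}{4} - \frac{4}{D}\right) = -8 + \left(- \frac{4}{D} + \frac{V}{4}\right) = -8 - \frac{4}{D} + \frac{V}{4}$)
$G = 26$
$w{\left(j \right)} = 3 j \left(-1 + j\right)$ ($w{\left(j \right)} = \left(j + 2 j\right) \left(-1 + j\right) = 3 j \left(-1 + j\right)$)
$w{\left(m{\left(1,A{\left(5,1 \right)} \right)} \right)} \left(35 + G\right) = 3 \left(-5\right) \left(-1 - 5\right) \left(35 + 26\right) = 3 \left(-5\right) \left(-6\right) 61 = 90 \cdot 61 = 5490$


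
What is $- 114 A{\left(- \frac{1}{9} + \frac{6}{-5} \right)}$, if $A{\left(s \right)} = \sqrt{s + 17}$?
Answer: $- \frac{38 \sqrt{3530}}{5} \approx -451.54$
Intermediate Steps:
$A{\left(s \right)} = \sqrt{17 + s}$
$- 114 A{\left(- \frac{1}{9} + \frac{6}{-5} \right)} = - 114 \sqrt{17 + \left(- \frac{1}{9} + \frac{6}{-5}\right)} = - 114 \sqrt{17 + \left(\left(-1\right) \frac{1}{9} + 6 \left(- \frac{1}{5}\right)\right)} = - 114 \sqrt{17 - \frac{59}{45}} = - 114 \sqrt{\frac{706}{45}} = - 114 \frac{\sqrt{3530}}{15} = - \frac{38 \sqrt{3530}}{5}$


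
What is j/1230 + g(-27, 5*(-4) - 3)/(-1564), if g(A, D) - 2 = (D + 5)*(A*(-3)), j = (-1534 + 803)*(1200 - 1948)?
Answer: 107120914/240465 ≈ 445.47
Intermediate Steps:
j = 546788 (j = -731*(-748) = 546788)
g(A, D) = 2 - 3*A*(5 + D) (g(A, D) = 2 + (D + 5)*(A*(-3)) = 2 + (5 + D)*(-3*A) = 2 - 3*A*(5 + D))
j/1230 + g(-27, 5*(-4) - 3)/(-1564) = 546788/1230 + (2 - 15*(-27) - 3*(-27)*(5*(-4) - 3))/(-1564) = 546788*(1/1230) + (2 + 405 - 3*(-27)*(-20 - 3))*(-1/1564) = 273394/615 + (2 + 405 - 3*(-27)*(-23))*(-1/1564) = 273394/615 + (2 + 405 - 1863)*(-1/1564) = 273394/615 - 1456*(-1/1564) = 273394/615 + 364/391 = 107120914/240465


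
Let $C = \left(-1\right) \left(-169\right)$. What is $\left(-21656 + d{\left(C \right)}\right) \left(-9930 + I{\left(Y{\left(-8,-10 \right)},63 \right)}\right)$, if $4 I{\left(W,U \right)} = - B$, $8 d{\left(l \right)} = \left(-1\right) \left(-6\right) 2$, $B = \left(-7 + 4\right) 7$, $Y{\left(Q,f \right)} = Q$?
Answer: $\frac{1719323991}{8} \approx 2.1492 \cdot 10^{8}$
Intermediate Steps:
$B = -21$ ($B = \left(-3\right) 7 = -21$)
$C = 169$
$d{\left(l \right)} = \frac{3}{2}$ ($d{\left(l \right)} = \frac{\left(-1\right) \left(-6\right) 2}{8} = \frac{6 \cdot 2}{8} = \frac{1}{8} \cdot 12 = \frac{3}{2}$)
$I{\left(W,U \right)} = \frac{21}{4}$ ($I{\left(W,U \right)} = \frac{\left(-1\right) \left(-21\right)}{4} = \frac{1}{4} \cdot 21 = \frac{21}{4}$)
$\left(-21656 + d{\left(C \right)}\right) \left(-9930 + I{\left(Y{\left(-8,-10 \right)},63 \right)}\right) = \left(-21656 + \frac{3}{2}\right) \left(-9930 + \frac{21}{4}\right) = \left(- \frac{43309}{2}\right) \left(- \frac{39699}{4}\right) = \frac{1719323991}{8}$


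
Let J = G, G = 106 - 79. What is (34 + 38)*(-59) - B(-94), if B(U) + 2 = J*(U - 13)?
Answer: -1357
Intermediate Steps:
G = 27
J = 27
B(U) = -353 + 27*U (B(U) = -2 + 27*(U - 13) = -2 + 27*(-13 + U) = -2 + (-351 + 27*U) = -353 + 27*U)
(34 + 38)*(-59) - B(-94) = (34 + 38)*(-59) - (-353 + 27*(-94)) = 72*(-59) - (-353 - 2538) = -4248 - 1*(-2891) = -4248 + 2891 = -1357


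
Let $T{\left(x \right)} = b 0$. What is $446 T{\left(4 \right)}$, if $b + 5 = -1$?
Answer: $0$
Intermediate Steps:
$b = -6$ ($b = -5 - 1 = -6$)
$T{\left(x \right)} = 0$ ($T{\left(x \right)} = \left(-6\right) 0 = 0$)
$446 T{\left(4 \right)} = 446 \cdot 0 = 0$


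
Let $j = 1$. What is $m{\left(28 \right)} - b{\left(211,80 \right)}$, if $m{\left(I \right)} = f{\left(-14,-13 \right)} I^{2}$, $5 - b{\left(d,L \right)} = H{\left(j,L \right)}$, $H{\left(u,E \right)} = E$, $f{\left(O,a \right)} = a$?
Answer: $-10117$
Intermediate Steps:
$b{\left(d,L \right)} = 5 - L$
$m{\left(I \right)} = - 13 I^{2}$
$m{\left(28 \right)} - b{\left(211,80 \right)} = - 13 \cdot 28^{2} - \left(5 - 80\right) = \left(-13\right) 784 - \left(5 - 80\right) = -10192 - -75 = -10192 + 75 = -10117$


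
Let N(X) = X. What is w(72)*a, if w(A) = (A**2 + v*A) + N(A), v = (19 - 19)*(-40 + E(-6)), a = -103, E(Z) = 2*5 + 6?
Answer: -541368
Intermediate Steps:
E(Z) = 16 (E(Z) = 10 + 6 = 16)
v = 0 (v = (19 - 19)*(-40 + 16) = 0*(-24) = 0)
w(A) = A + A**2 (w(A) = (A**2 + 0*A) + A = (A**2 + 0) + A = A**2 + A = A + A**2)
w(72)*a = (72*(1 + 72))*(-103) = (72*73)*(-103) = 5256*(-103) = -541368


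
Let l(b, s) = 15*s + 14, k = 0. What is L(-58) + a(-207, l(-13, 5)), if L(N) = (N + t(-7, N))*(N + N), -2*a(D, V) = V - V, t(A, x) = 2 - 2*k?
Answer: 6496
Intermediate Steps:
l(b, s) = 14 + 15*s
t(A, x) = 2 (t(A, x) = 2 - 2*0 = 2 + 0 = 2)
a(D, V) = 0 (a(D, V) = -(V - V)/2 = -½*0 = 0)
L(N) = 2*N*(2 + N) (L(N) = (N + 2)*(N + N) = (2 + N)*(2*N) = 2*N*(2 + N))
L(-58) + a(-207, l(-13, 5)) = 2*(-58)*(2 - 58) + 0 = 2*(-58)*(-56) + 0 = 6496 + 0 = 6496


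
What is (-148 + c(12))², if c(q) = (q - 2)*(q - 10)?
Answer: 16384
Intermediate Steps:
c(q) = (-10 + q)*(-2 + q) (c(q) = (-2 + q)*(-10 + q) = (-10 + q)*(-2 + q))
(-148 + c(12))² = (-148 + (20 + 12² - 12*12))² = (-148 + (20 + 144 - 144))² = (-148 + 20)² = (-128)² = 16384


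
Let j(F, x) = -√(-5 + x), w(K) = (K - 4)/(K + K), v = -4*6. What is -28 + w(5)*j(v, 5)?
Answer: -28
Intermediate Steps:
v = -24
w(K) = (-4 + K)/(2*K) (w(K) = (-4 + K)/((2*K)) = (-4 + K)*(1/(2*K)) = (-4 + K)/(2*K))
-28 + w(5)*j(v, 5) = -28 + ((½)*(-4 + 5)/5)*(-√(-5 + 5)) = -28 + ((½)*(⅕)*1)*(-√0) = -28 + (-1*0)/10 = -28 + (⅒)*0 = -28 + 0 = -28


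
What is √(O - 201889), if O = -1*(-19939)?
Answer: 5*I*√7278 ≈ 426.56*I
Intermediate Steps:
O = 19939
√(O - 201889) = √(19939 - 201889) = √(-181950) = 5*I*√7278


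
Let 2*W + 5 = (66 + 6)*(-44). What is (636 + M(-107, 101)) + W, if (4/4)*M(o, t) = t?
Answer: -1699/2 ≈ -849.50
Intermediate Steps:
M(o, t) = t
W = -3173/2 (W = -5/2 + ((66 + 6)*(-44))/2 = -5/2 + (72*(-44))/2 = -5/2 + (1/2)*(-3168) = -5/2 - 1584 = -3173/2 ≈ -1586.5)
(636 + M(-107, 101)) + W = (636 + 101) - 3173/2 = 737 - 3173/2 = -1699/2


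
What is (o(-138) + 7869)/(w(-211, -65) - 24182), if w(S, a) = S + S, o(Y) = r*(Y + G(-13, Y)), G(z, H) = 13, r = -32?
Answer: -11869/24604 ≈ -0.48240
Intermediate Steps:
o(Y) = -416 - 32*Y (o(Y) = -32*(Y + 13) = -32*(13 + Y) = -416 - 32*Y)
w(S, a) = 2*S
(o(-138) + 7869)/(w(-211, -65) - 24182) = ((-416 - 32*(-138)) + 7869)/(2*(-211) - 24182) = ((-416 + 4416) + 7869)/(-422 - 24182) = (4000 + 7869)/(-24604) = 11869*(-1/24604) = -11869/24604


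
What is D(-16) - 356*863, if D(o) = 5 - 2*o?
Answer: -307191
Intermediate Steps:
D(-16) - 356*863 = (5 - 2*(-16)) - 356*863 = (5 + 32) - 307228 = 37 - 307228 = -307191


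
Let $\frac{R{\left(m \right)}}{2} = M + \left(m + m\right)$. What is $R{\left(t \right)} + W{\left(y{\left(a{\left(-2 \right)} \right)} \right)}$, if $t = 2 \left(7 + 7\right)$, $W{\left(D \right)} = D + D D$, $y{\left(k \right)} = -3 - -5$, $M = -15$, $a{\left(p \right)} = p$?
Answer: $88$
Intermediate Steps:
$y{\left(k \right)} = 2$ ($y{\left(k \right)} = -3 + 5 = 2$)
$W{\left(D \right)} = D + D^{2}$
$t = 28$ ($t = 2 \cdot 14 = 28$)
$R{\left(m \right)} = -30 + 4 m$ ($R{\left(m \right)} = 2 \left(-15 + \left(m + m\right)\right) = 2 \left(-15 + 2 m\right) = -30 + 4 m$)
$R{\left(t \right)} + W{\left(y{\left(a{\left(-2 \right)} \right)} \right)} = \left(-30 + 4 \cdot 28\right) + 2 \left(1 + 2\right) = \left(-30 + 112\right) + 2 \cdot 3 = 82 + 6 = 88$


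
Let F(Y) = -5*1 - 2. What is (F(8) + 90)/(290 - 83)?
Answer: 83/207 ≈ 0.40097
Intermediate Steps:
F(Y) = -7 (F(Y) = -5 - 2 = -7)
(F(8) + 90)/(290 - 83) = (-7 + 90)/(290 - 83) = 83/207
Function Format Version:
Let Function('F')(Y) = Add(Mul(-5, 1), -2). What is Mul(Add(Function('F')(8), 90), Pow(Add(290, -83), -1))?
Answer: Rational(83, 207) ≈ 0.40097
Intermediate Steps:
Function('F')(Y) = -7 (Function('F')(Y) = Add(-5, -2) = -7)
Mul(Add(Function('F')(8), 90), Pow(Add(290, -83), -1)) = Mul(Add(-7, 90), Pow(Add(290, -83), -1)) = Mul(83, Pow(207, -1)) = Mul(83, Rational(1, 207)) = Rational(83, 207)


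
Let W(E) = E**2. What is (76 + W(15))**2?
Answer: 90601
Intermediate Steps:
(76 + W(15))**2 = (76 + 15**2)**2 = (76 + 225)**2 = 301**2 = 90601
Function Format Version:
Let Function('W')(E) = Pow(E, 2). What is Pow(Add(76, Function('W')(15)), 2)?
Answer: 90601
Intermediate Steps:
Pow(Add(76, Function('W')(15)), 2) = Pow(Add(76, Pow(15, 2)), 2) = Pow(Add(76, 225), 2) = Pow(301, 2) = 90601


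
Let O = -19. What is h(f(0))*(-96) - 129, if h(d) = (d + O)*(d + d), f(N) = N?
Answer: -129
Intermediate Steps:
h(d) = 2*d*(-19 + d) (h(d) = (d - 19)*(d + d) = (-19 + d)*(2*d) = 2*d*(-19 + d))
h(f(0))*(-96) - 129 = (2*0*(-19 + 0))*(-96) - 129 = (2*0*(-19))*(-96) - 129 = 0*(-96) - 129 = 0 - 129 = -129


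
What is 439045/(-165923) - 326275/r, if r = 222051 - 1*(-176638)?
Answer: -827360790/238814711 ≈ -3.4644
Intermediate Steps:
r = 398689 (r = 222051 + 176638 = 398689)
439045/(-165923) - 326275/r = 439045/(-165923) - 326275/398689 = 439045*(-1/165923) - 326275*1/398689 = -1585/599 - 326275/398689 = -827360790/238814711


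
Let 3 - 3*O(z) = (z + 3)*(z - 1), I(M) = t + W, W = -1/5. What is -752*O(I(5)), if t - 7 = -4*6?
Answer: 4802272/75 ≈ 64030.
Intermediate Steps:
t = -17 (t = 7 - 4*6 = 7 - 24 = -17)
W = -1/5 (W = -1*1/5 = -1/5 ≈ -0.20000)
I(M) = -86/5 (I(M) = -17 - 1/5 = -86/5)
O(z) = 1 - (-1 + z)*(3 + z)/3 (O(z) = 1 - (z + 3)*(z - 1)/3 = 1 - (3 + z)*(-1 + z)/3 = 1 - (-1 + z)*(3 + z)/3)
-752*O(I(5)) = -752*(2 - 2/3*(-86/5) - (-86/5)**2/3) = -752*(2 + 172/15 - 1/3*7396/25) = -752*(2 + 172/15 - 7396/75) = -752*(-6386/75) = 4802272/75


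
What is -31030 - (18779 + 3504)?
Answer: -53313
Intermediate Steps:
-31030 - (18779 + 3504) = -31030 - 1*22283 = -31030 - 22283 = -53313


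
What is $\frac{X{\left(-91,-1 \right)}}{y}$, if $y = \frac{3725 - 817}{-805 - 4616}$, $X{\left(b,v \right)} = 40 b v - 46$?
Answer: $- \frac{9741537}{1454} \approx -6699.8$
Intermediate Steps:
$X{\left(b,v \right)} = -46 + 40 b v$ ($X{\left(b,v \right)} = 40 b v - 46 = -46 + 40 b v$)
$y = - \frac{2908}{5421}$ ($y = \frac{2908}{-5421} = 2908 \left(- \frac{1}{5421}\right) = - \frac{2908}{5421} \approx -0.53643$)
$\frac{X{\left(-91,-1 \right)}}{y} = \frac{-46 + 40 \left(-91\right) \left(-1\right)}{- \frac{2908}{5421}} = \left(-46 + 3640\right) \left(- \frac{5421}{2908}\right) = 3594 \left(- \frac{5421}{2908}\right) = - \frac{9741537}{1454}$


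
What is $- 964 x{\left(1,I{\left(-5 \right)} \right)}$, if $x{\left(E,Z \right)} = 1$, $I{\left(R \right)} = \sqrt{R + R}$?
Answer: $-964$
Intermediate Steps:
$I{\left(R \right)} = \sqrt{2} \sqrt{R}$ ($I{\left(R \right)} = \sqrt{2 R} = \sqrt{2} \sqrt{R}$)
$- 964 x{\left(1,I{\left(-5 \right)} \right)} = \left(-964\right) 1 = -964$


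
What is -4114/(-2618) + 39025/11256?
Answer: 56713/11256 ≈ 5.0385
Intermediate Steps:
-4114/(-2618) + 39025/11256 = -4114*(-1/2618) + 39025*(1/11256) = 11/7 + 5575/1608 = 56713/11256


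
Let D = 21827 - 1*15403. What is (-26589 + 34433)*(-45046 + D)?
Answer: -302950968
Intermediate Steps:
D = 6424 (D = 21827 - 15403 = 6424)
(-26589 + 34433)*(-45046 + D) = (-26589 + 34433)*(-45046 + 6424) = 7844*(-38622) = -302950968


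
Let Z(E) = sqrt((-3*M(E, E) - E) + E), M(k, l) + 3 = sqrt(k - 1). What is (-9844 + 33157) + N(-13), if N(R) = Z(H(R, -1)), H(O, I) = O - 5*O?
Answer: 23313 + sqrt(9 - 3*sqrt(51)) ≈ 23313.0 + 3.5248*I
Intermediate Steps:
M(k, l) = -3 + sqrt(-1 + k) (M(k, l) = -3 + sqrt(k - 1) = -3 + sqrt(-1 + k))
H(O, I) = -4*O
Z(E) = sqrt(9 - 3*sqrt(-1 + E)) (Z(E) = sqrt((-3*(-3 + sqrt(-1 + E)) - E) + E) = sqrt(((9 - 3*sqrt(-1 + E)) - E) + E) = sqrt((9 - E - 3*sqrt(-1 + E)) + E) = sqrt(9 - 3*sqrt(-1 + E)))
N(R) = sqrt(9 - 3*sqrt(-1 - 4*R))
(-9844 + 33157) + N(-13) = (-9844 + 33157) + sqrt(9 - 3*sqrt(-1 - 4*(-13))) = 23313 + sqrt(9 - 3*sqrt(-1 + 52)) = 23313 + sqrt(9 - 3*sqrt(51))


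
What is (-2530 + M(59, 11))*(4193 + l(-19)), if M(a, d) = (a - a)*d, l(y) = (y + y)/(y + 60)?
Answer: -434843750/41 ≈ -1.0606e+7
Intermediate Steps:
l(y) = 2*y/(60 + y) (l(y) = (2*y)/(60 + y) = 2*y/(60 + y))
M(a, d) = 0 (M(a, d) = 0*d = 0)
(-2530 + M(59, 11))*(4193 + l(-19)) = (-2530 + 0)*(4193 + 2*(-19)/(60 - 19)) = -2530*(4193 + 2*(-19)/41) = -2530*(4193 + 2*(-19)*(1/41)) = -2530*(4193 - 38/41) = -2530*171875/41 = -434843750/41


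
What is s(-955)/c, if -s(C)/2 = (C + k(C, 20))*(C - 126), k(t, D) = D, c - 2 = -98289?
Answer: 2021470/98287 ≈ 20.567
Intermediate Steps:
c = -98287 (c = 2 - 98289 = -98287)
s(C) = -2*(-126 + C)*(20 + C) (s(C) = -2*(C + 20)*(C - 126) = -2*(20 + C)*(-126 + C) = -2*(-126 + C)*(20 + C))
s(-955)/c = (5040 - 2*(-955)² + 212*(-955))/(-98287) = (5040 - 2*912025 - 202460)*(-1/98287) = (5040 - 1824050 - 202460)*(-1/98287) = -2021470*(-1/98287) = 2021470/98287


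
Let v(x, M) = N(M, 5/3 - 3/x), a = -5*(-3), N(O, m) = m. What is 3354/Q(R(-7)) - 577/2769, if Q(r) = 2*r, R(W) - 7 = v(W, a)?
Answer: 97405666/528879 ≈ 184.17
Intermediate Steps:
a = 15
v(x, M) = 5/3 - 3/x
R(W) = 26/3 - 3/W (R(W) = 7 + (5/3 - 3/W) = 26/3 - 3/W)
3354/Q(R(-7)) - 577/2769 = 3354/((2*(26/3 - 3/(-7)))) - 577/2769 = 3354/((2*(26/3 - 3*(-⅐)))) - 577*1/2769 = 3354/((2*(26/3 + 3/7))) - 577/2769 = 3354/((2*(191/21))) - 577/2769 = 3354/(382/21) - 577/2769 = 3354*(21/382) - 577/2769 = 35217/191 - 577/2769 = 97405666/528879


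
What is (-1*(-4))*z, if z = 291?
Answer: 1164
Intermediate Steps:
(-1*(-4))*z = -1*(-4)*291 = 4*291 = 1164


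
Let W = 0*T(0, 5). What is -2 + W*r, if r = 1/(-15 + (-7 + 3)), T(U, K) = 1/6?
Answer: -2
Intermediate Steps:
T(U, K) = ⅙
W = 0 (W = 0*(⅙) = 0)
r = -1/19 (r = 1/(-15 - 4) = 1/(-19) = -1/19 ≈ -0.052632)
-2 + W*r = -2 + 0*(-1/19) = -2 + 0 = -2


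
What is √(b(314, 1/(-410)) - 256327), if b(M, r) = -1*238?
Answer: 23*I*√485 ≈ 506.52*I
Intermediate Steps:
b(M, r) = -238
√(b(314, 1/(-410)) - 256327) = √(-238 - 256327) = √(-256565) = 23*I*√485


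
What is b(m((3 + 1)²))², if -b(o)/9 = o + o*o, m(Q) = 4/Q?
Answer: 2025/256 ≈ 7.9102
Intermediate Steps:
b(o) = -9*o - 9*o² (b(o) = -9*(o + o*o) = -9*(o + o²) = -9*o - 9*o²)
b(m((3 + 1)²))² = (-9*4/((3 + 1)²)*(1 + 4/((3 + 1)²)))² = (-9*4/(4²)*(1 + 4/(4²)))² = (-9*4/16*(1 + 4/16))² = (-9*4*(1/16)*(1 + 4*(1/16)))² = (-9*¼*(1 + ¼))² = (-9*¼*5/4)² = (-45/16)² = 2025/256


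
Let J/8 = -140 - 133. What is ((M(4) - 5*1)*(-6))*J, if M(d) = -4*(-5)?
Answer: 196560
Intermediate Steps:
M(d) = 20
J = -2184 (J = 8*(-140 - 133) = 8*(-273) = -2184)
((M(4) - 5*1)*(-6))*J = ((20 - 5*1)*(-6))*(-2184) = ((20 - 5)*(-6))*(-2184) = (15*(-6))*(-2184) = -90*(-2184) = 196560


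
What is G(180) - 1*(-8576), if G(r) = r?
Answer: 8756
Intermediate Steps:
G(180) - 1*(-8576) = 180 - 1*(-8576) = 180 + 8576 = 8756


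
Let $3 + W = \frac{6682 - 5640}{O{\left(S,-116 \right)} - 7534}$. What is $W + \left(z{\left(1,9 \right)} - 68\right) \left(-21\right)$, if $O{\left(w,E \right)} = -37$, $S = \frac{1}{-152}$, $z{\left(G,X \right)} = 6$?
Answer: $\frac{9833687}{7571} \approx 1298.9$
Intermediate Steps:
$S = - \frac{1}{152} \approx -0.0065789$
$W = - \frac{23755}{7571}$ ($W = -3 + \frac{6682 - 5640}{-37 - 7534} = -3 + \frac{1042}{-7571} = -3 + 1042 \left(- \frac{1}{7571}\right) = -3 - \frac{1042}{7571} = - \frac{23755}{7571} \approx -3.1376$)
$W + \left(z{\left(1,9 \right)} - 68\right) \left(-21\right) = - \frac{23755}{7571} + \left(6 - 68\right) \left(-21\right) = - \frac{23755}{7571} - -1302 = - \frac{23755}{7571} + 1302 = \frac{9833687}{7571}$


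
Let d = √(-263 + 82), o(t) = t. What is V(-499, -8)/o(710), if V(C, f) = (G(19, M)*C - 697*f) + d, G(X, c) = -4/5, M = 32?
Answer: 14938/1775 + I*√181/710 ≈ 8.4158 + 0.018949*I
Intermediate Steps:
G(X, c) = -⅘ (G(X, c) = -4*⅕ = -⅘)
d = I*√181 (d = √(-181) = I*√181 ≈ 13.454*I)
V(C, f) = -697*f - 4*C/5 + I*√181 (V(C, f) = (-4*C/5 - 697*f) + I*√181 = (-697*f - 4*C/5) + I*√181 = -697*f - 4*C/5 + I*√181)
V(-499, -8)/o(710) = (-697*(-8) - ⅘*(-499) + I*√181)/710 = (5576 + 1996/5 + I*√181)*(1/710) = (29876/5 + I*√181)*(1/710) = 14938/1775 + I*√181/710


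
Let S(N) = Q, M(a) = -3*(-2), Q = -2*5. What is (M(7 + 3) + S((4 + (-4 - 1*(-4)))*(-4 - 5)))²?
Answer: 16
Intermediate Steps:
Q = -10
M(a) = 6
S(N) = -10
(M(7 + 3) + S((4 + (-4 - 1*(-4)))*(-4 - 5)))² = (6 - 10)² = (-4)² = 16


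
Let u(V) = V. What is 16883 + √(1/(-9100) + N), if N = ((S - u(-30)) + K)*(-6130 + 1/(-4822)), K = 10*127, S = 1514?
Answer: 16883 + I*√83035114279020141511/2194010 ≈ 16883.0 + 4153.3*I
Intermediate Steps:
K = 1270
N = -41589317427/2411 (N = ((1514 - 1*(-30)) + 1270)*(-6130 + 1/(-4822)) = ((1514 + 30) + 1270)*(-6130 - 1/4822) = (1544 + 1270)*(-29558861/4822) = 2814*(-29558861/4822) = -41589317427/2411 ≈ -1.7250e+7)
16883 + √(1/(-9100) + N) = 16883 + √(1/(-9100) - 41589317427/2411) = 16883 + √(-1/9100 - 41589317427/2411) = 16883 + √(-378462788588111/21940100) = 16883 + I*√83035114279020141511/2194010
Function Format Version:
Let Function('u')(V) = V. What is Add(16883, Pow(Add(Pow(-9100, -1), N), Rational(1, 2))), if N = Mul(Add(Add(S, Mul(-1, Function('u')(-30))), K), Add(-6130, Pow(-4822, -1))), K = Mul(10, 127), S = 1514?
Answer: Add(16883, Mul(Rational(1, 2194010), I, Pow(83035114279020141511, Rational(1, 2)))) ≈ Add(16883., Mul(4153.3, I))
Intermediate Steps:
K = 1270
N = Rational(-41589317427, 2411) (N = Mul(Add(Add(1514, Mul(-1, -30)), 1270), Add(-6130, Pow(-4822, -1))) = Mul(Add(Add(1514, 30), 1270), Add(-6130, Rational(-1, 4822))) = Mul(Add(1544, 1270), Rational(-29558861, 4822)) = Mul(2814, Rational(-29558861, 4822)) = Rational(-41589317427, 2411) ≈ -1.7250e+7)
Add(16883, Pow(Add(Pow(-9100, -1), N), Rational(1, 2))) = Add(16883, Pow(Add(Pow(-9100, -1), Rational(-41589317427, 2411)), Rational(1, 2))) = Add(16883, Pow(Add(Rational(-1, 9100), Rational(-41589317427, 2411)), Rational(1, 2))) = Add(16883, Pow(Rational(-378462788588111, 21940100), Rational(1, 2))) = Add(16883, Mul(Rational(1, 2194010), I, Pow(83035114279020141511, Rational(1, 2))))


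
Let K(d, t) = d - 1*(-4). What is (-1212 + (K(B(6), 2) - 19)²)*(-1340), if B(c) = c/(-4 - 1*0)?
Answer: 1259265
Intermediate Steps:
B(c) = -c/4 (B(c) = c/(-4 + 0) = c/(-4) = c*(-¼) = -c/4)
K(d, t) = 4 + d (K(d, t) = d + 4 = 4 + d)
(-1212 + (K(B(6), 2) - 19)²)*(-1340) = (-1212 + ((4 - ¼*6) - 19)²)*(-1340) = (-1212 + ((4 - 3/2) - 19)²)*(-1340) = (-1212 + (5/2 - 19)²)*(-1340) = (-1212 + (-33/2)²)*(-1340) = (-1212 + 1089/4)*(-1340) = -3759/4*(-1340) = 1259265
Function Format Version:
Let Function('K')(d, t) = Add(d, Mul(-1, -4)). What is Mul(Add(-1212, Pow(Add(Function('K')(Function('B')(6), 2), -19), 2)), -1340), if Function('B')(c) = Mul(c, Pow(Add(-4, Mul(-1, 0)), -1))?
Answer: 1259265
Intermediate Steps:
Function('B')(c) = Mul(Rational(-1, 4), c) (Function('B')(c) = Mul(c, Pow(Add(-4, 0), -1)) = Mul(c, Pow(-4, -1)) = Mul(c, Rational(-1, 4)) = Mul(Rational(-1, 4), c))
Function('K')(d, t) = Add(4, d) (Function('K')(d, t) = Add(d, 4) = Add(4, d))
Mul(Add(-1212, Pow(Add(Function('K')(Function('B')(6), 2), -19), 2)), -1340) = Mul(Add(-1212, Pow(Add(Add(4, Mul(Rational(-1, 4), 6)), -19), 2)), -1340) = Mul(Add(-1212, Pow(Add(Add(4, Rational(-3, 2)), -19), 2)), -1340) = Mul(Add(-1212, Pow(Add(Rational(5, 2), -19), 2)), -1340) = Mul(Add(-1212, Pow(Rational(-33, 2), 2)), -1340) = Mul(Add(-1212, Rational(1089, 4)), -1340) = Mul(Rational(-3759, 4), -1340) = 1259265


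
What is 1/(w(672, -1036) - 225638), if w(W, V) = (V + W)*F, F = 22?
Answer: -1/233646 ≈ -4.2800e-6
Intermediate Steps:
w(W, V) = 22*V + 22*W (w(W, V) = (V + W)*22 = 22*V + 22*W)
1/(w(672, -1036) - 225638) = 1/((22*(-1036) + 22*672) - 225638) = 1/((-22792 + 14784) - 225638) = 1/(-8008 - 225638) = 1/(-233646) = -1/233646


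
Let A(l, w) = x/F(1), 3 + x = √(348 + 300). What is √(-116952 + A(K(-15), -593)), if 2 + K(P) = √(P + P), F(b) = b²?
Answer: 3*√(-12995 + 2*√2) ≈ 341.95*I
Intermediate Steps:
x = -3 + 18*√2 (x = -3 + √(348 + 300) = -3 + √648 = -3 + 18*√2 ≈ 22.456)
K(P) = -2 + √2*√P (K(P) = -2 + √(P + P) = -2 + √(2*P) = -2 + √2*√P)
A(l, w) = -3 + 18*√2 (A(l, w) = (-3 + 18*√2)/(1²) = (-3 + 18*√2)/1 = (-3 + 18*√2)*1 = -3 + 18*√2)
√(-116952 + A(K(-15), -593)) = √(-116952 + (-3 + 18*√2)) = √(-116955 + 18*√2)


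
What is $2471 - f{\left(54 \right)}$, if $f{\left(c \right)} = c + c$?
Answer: $2363$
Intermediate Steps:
$f{\left(c \right)} = 2 c$
$2471 - f{\left(54 \right)} = 2471 - 2 \cdot 54 = 2471 - 108 = 2363$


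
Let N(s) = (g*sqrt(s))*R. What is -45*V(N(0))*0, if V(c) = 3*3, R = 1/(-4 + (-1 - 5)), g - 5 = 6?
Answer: 0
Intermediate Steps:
g = 11 (g = 5 + 6 = 11)
R = -1/10 (R = 1/(-4 - 6) = 1/(-10) = -1/10 ≈ -0.10000)
N(s) = -11*sqrt(s)/10 (N(s) = (11*sqrt(s))*(-1/10) = -11*sqrt(s)/10)
V(c) = 9
-45*V(N(0))*0 = -45*9*0 = -405*0 = 0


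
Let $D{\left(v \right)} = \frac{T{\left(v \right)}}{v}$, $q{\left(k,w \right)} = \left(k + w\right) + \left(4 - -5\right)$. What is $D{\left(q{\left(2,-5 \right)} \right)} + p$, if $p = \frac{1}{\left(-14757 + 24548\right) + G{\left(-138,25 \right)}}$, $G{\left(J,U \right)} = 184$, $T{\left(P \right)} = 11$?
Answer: $\frac{36577}{19950} \approx 1.8334$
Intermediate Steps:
$q{\left(k,w \right)} = 9 + k + w$ ($q{\left(k,w \right)} = \left(k + w\right) + \left(4 + 5\right) = \left(k + w\right) + 9 = 9 + k + w$)
$p = \frac{1}{9975}$ ($p = \frac{1}{\left(-14757 + 24548\right) + 184} = \frac{1}{9791 + 184} = \frac{1}{9975} \approx 0.00010025$)
$D{\left(v \right)} = \frac{11}{v}$
$D{\left(q{\left(2,-5 \right)} \right)} + p = \frac{11}{9 + 2 - 5} + \frac{1}{9975} = \frac{11}{6} + \frac{1}{9975} = \frac{36577}{19950}$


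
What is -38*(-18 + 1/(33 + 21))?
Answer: 18449/27 ≈ 683.30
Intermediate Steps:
-38*(-18 + 1/(33 + 21)) = -38*(-18 + 1/54) = -38*(-971/54) = 18449/27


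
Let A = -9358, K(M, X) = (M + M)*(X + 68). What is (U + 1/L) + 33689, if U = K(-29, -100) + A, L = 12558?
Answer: 328856347/12558 ≈ 26187.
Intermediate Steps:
K(M, X) = 2*M*(68 + X) (K(M, X) = (2*M)*(68 + X) = 2*M*(68 + X))
U = -7502 (U = 2*(-29)*(68 - 100) - 9358 = 2*(-29)*(-32) - 9358 = 1856 - 9358 = -7502)
(U + 1/L) + 33689 = (-7502 + 1/12558) + 33689 = -94210115/12558 + 33689 = 328856347/12558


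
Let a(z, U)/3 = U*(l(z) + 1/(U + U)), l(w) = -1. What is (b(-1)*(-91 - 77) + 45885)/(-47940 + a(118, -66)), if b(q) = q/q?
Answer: -30478/31827 ≈ -0.95761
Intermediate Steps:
b(q) = 1
a(z, U) = 3*U*(-1 + 1/(2*U)) (a(z, U) = 3*(U*(-1 + 1/(U + U))) = 3*(U*(-1 + 1/(2*U))) = 3*U*(-1 + 1/(2*U)))
(b(-1)*(-91 - 77) + 45885)/(-47940 + a(118, -66)) = (1*(-91 - 77) + 45885)/(-47940 + (3/2 - 3*(-66))) = (1*(-168) + 45885)/(-47940 + (3/2 + 198)) = (-168 + 45885)/(-47940 + 399/2) = 45717/(-95481/2) = 45717*(-2/95481) = -30478/31827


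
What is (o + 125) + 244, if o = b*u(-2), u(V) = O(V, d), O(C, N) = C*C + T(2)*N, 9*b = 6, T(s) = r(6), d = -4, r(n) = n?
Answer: 1067/3 ≈ 355.67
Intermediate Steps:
T(s) = 6
b = ⅔ (b = (⅑)*6 = ⅔ ≈ 0.66667)
O(C, N) = C² + 6*N (O(C, N) = C*C + 6*N = C² + 6*N)
u(V) = -24 + V² (u(V) = V² + 6*(-4) = V² - 24 = -24 + V²)
o = -40/3 (o = 2*(-24 + (-2)²)/3 = 2*(-24 + 4)/3 = (⅔)*(-20) = -40/3 ≈ -13.333)
(o + 125) + 244 = (-40/3 + 125) + 244 = 335/3 + 244 = 1067/3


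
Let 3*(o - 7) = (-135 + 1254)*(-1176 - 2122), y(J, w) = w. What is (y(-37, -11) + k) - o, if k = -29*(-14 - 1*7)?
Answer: 1230745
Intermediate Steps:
o = -1230147 (o = 7 + ((-135 + 1254)*(-1176 - 2122))/3 = 7 + (1119*(-3298))/3 = 7 + (⅓)*(-3690462) = 7 - 1230154 = -1230147)
k = 609 (k = -29*(-14 - 7) = -29*(-21) = 609)
(y(-37, -11) + k) - o = (-11 + 609) - 1*(-1230147) = 598 + 1230147 = 1230745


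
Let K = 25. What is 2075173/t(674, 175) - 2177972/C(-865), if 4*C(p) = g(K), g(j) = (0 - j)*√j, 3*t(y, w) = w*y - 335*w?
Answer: 6901479273/98875 ≈ 69800.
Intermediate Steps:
t(y, w) = -335*w/3 + w*y/3 (t(y, w) = (w*y - 335*w)/3 = (-335*w + w*y)/3 = -335*w/3 + w*y/3)
g(j) = -j^(3/2) (g(j) = (-j)*√j = -j^(3/2))
C(p) = -125/4 (C(p) = (-25^(3/2))/4 = (-1*125)/4 = (¼)*(-125) = -125/4)
2075173/t(674, 175) - 2177972/C(-865) = 2075173/(((⅓)*175*(-335 + 674))) - 2177972/(-125/4) = 2075173/(((⅓)*175*339)) - 2177972*(-4/125) = 2075173/19775 + 8711888/125 = 6901479273/98875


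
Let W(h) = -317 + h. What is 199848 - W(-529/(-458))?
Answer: 91675041/458 ≈ 2.0016e+5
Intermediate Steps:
199848 - W(-529/(-458)) = 199848 - (-317 - 529/(-458)) = 199848 - (-317 - 529*(-1/458)) = 199848 - (-317 + 529/458) = 199848 - 1*(-144657/458) = 199848 + 144657/458 = 91675041/458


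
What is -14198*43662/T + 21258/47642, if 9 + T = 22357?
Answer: -3691677961626/133087927 ≈ -27739.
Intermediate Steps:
T = 22348 (T = -9 + 22357 = 22348)
-14198*43662/T + 21258/47642 = -14198/(22348/43662) + 21258/47642 = -14198/(22348*(1/43662)) + 21258*(1/47642) = -14198/11174/21831 + 10629/23821 = -14198*21831/11174 + 10629/23821 = -154978269/5587 + 10629/23821 = -3691677961626/133087927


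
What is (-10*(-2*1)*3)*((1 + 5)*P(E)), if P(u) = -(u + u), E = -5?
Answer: 3600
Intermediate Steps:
P(u) = -2*u
(-10*(-2*1)*3)*((1 + 5)*P(E)) = (-10*(-2*1)*3)*((1 + 5)*(-2*(-5))) = (-(-20)*3)*(6*10) = -10*(-6)*60 = 60*60 = 3600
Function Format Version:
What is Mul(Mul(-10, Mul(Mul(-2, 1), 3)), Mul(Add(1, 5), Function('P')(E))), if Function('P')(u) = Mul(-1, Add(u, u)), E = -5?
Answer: 3600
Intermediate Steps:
Function('P')(u) = Mul(-2, u) (Function('P')(u) = Mul(-1, Mul(2, u)) = Mul(-2, u))
Mul(Mul(-10, Mul(Mul(-2, 1), 3)), Mul(Add(1, 5), Function('P')(E))) = Mul(Mul(-10, Mul(Mul(-2, 1), 3)), Mul(Add(1, 5), Mul(-2, -5))) = Mul(Mul(-10, Mul(-2, 3)), Mul(6, 10)) = Mul(Mul(-10, -6), 60) = Mul(60, 60) = 3600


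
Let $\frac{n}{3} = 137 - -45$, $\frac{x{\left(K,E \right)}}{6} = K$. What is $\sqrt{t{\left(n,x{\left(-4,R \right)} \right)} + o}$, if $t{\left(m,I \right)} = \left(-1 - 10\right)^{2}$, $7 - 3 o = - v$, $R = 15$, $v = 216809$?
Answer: $\sqrt{72393} \approx 269.06$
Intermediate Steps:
$x{\left(K,E \right)} = 6 K$
$n = 546$ ($n = 3 \left(137 - -45\right) = 3 \left(137 + 45\right) = 3 \cdot 182 = 546$)
$o = 72272$ ($o = \frac{7}{3} - \frac{\left(-1\right) 216809}{3} = \frac{7}{3} - - \frac{216809}{3} = \frac{7}{3} + \frac{216809}{3} = 72272$)
$t{\left(m,I \right)} = 121$ ($t{\left(m,I \right)} = \left(-11\right)^{2} = 121$)
$\sqrt{t{\left(n,x{\left(-4,R \right)} \right)} + o} = \sqrt{121 + 72272} = \sqrt{72393}$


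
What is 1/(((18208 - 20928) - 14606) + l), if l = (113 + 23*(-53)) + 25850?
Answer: 1/7418 ≈ 0.00013481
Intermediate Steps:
l = 24744 (l = (113 - 1219) + 25850 = -1106 + 25850 = 24744)
1/(((18208 - 20928) - 14606) + l) = 1/(((18208 - 20928) - 14606) + 24744) = 1/((-2720 - 14606) + 24744) = 1/(-17326 + 24744) = 1/7418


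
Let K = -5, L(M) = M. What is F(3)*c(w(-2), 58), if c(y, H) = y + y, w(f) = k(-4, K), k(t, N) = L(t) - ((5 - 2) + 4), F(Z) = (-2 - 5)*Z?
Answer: 462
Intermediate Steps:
F(Z) = -7*Z
k(t, N) = -7 + t (k(t, N) = t - ((5 - 2) + 4) = t - (3 + 4) = t - 1*7 = t - 7 = -7 + t)
w(f) = -11 (w(f) = -7 - 4 = -11)
c(y, H) = 2*y
F(3)*c(w(-2), 58) = (-7*3)*(2*(-11)) = -21*(-22) = 462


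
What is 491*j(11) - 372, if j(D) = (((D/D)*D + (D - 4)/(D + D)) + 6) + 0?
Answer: 178887/22 ≈ 8131.2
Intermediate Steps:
j(D) = 6 + D + (-4 + D)/(2*D) (j(D) = ((1*D + (-4 + D)/((2*D))) + 6) + 0 = ((D + (-4 + D)*(1/(2*D))) + 6) + 0 = ((D + (-4 + D)/(2*D)) + 6) + 0 = (6 + D + (-4 + D)/(2*D)) + 0 = 6 + D + (-4 + D)/(2*D))
491*j(11) - 372 = 491*(13/2 + 11 - 2/11) - 372 = 491*(381/22) - 372 = 187071/22 - 372 = 178887/22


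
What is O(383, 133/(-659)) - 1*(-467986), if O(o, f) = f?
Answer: 308402641/659 ≈ 4.6799e+5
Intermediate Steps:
O(383, 133/(-659)) - 1*(-467986) = 133/(-659) - 1*(-467986) = 133*(-1/659) + 467986 = -133/659 + 467986 = 308402641/659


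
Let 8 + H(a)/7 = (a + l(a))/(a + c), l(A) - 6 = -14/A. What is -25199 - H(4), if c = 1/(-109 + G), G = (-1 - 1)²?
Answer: -21079389/838 ≈ -25154.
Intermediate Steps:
G = 4 (G = (-2)² = 4)
c = -1/105 (c = 1/(-109 + 4) = 1/(-105) = -1/105 ≈ -0.0095238)
l(A) = 6 - 14/A
H(a) = -56 + 7*(6 + a - 14/a)/(-1/105 + a) (H(a) = -56 + 7*((a + (6 - 14/a))/(a - 1/105)) = -56 + 7*((6 + a - 14/a)/(-1/105 + a)) = -56 + 7*(6 + a - 14/a)/(-1/105 + a))
-25199 - H(4) = -25199 - 7*(-1470 - 735*4² + 638*4)/(4*(-1 + 105*4)) = -25199 - 7*(-1470 - 735*16 + 2552)/(4*(-1 + 420)) = -25199 - 7*(-1470 - 11760 + 2552)/(4*419) = -25199 - 7*(-10678)/(4*419) = -25199 - 1*(-37373/838) = -25199 + 37373/838 = -21079389/838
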